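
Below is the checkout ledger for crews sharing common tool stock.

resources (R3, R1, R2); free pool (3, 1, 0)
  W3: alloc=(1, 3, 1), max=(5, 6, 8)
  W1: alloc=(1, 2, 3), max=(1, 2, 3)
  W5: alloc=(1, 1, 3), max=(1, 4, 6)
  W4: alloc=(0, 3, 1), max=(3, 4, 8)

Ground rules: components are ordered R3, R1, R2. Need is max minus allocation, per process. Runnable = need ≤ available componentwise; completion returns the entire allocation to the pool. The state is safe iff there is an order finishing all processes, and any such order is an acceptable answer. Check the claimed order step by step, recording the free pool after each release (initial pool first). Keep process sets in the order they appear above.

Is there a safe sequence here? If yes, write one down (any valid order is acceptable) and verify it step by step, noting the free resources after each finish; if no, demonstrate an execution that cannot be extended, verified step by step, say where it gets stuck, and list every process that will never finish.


UNSAFE.
Key observation: even finishing W1, W5 leaves just (5, 4, 6) free — too little R2 for any of the remaining processes.
A maximal execution: W1, W5 — then nothing else fits. Step-by-step check:
  pool = (3, 1, 0)
  run W1 (needs (0, 0, 0), free (3, 1, 0)); after release of (1, 2, 3) the pool is (4, 3, 3)
  run W5 (needs (0, 3, 3), free (4, 3, 3)); after release of (1, 1, 3) the pool is (5, 4, 6)
  W3 still needs (4, 3, 7) but only (5, 4, 6) is free — short on R2
  W4 still needs (3, 1, 7) but only (5, 4, 6) is free — short on R2
Permanently blocked: W3 and W4.


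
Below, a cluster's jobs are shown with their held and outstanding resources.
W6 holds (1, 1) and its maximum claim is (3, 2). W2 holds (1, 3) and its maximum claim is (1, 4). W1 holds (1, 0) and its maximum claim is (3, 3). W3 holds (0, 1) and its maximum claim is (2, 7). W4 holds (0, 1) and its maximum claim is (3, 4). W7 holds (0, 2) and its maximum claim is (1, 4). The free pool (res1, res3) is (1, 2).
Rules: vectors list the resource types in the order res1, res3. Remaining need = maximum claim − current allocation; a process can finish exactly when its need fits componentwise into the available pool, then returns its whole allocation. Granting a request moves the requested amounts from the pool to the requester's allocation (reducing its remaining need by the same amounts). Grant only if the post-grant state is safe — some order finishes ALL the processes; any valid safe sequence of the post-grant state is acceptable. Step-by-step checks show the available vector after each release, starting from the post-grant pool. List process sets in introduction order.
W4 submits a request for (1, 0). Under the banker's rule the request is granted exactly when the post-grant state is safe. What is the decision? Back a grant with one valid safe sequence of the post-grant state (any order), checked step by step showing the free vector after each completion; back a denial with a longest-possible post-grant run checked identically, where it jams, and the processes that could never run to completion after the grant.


DENY. Granting would leave the state unsafe.
Key observation: no order helps: past W2, W7, the free pool tops out at (1, 7), below what each blocked process needs in res1.
Pretend the grant happened; the run W2, W7 goes as far as possible. Check, step by step:
  pool = (0, 2)
  W2: need (0, 1) fits (0, 2); releases (1, 3), pool now (1, 5)
  W7: need (1, 2) fits (1, 5); releases (0, 2), pool now (1, 7)
  blocked: W6 wants (2, 1), pool (1, 7) — not enough res1
  blocked: W1 wants (2, 3), pool (1, 7) — not enough res1
  blocked: W3 wants (2, 6), pool (1, 7) — not enough res1
  blocked: W4 wants (2, 3), pool (1, 7) — not enough res1
Processes that could never finish after the grant: W6, W1, W3 and W4.


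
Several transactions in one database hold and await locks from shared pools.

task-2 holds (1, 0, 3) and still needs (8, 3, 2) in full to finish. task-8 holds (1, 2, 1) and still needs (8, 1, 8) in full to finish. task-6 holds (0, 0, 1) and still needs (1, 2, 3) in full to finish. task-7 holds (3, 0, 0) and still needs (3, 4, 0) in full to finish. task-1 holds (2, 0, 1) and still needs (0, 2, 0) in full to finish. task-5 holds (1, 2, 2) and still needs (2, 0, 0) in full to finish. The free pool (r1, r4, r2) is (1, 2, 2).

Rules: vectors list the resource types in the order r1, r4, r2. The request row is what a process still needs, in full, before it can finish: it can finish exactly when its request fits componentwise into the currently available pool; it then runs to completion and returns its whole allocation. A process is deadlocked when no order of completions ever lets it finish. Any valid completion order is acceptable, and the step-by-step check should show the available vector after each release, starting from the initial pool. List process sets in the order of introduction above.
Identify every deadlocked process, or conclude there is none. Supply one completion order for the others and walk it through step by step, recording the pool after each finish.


The deadlocked set is task-2 and task-8.
Key observation: no order helps: past task-1, task-5, task-7, task-6, the free pool tops out at (7, 4, 6), below what each blocked process needs in r1.
The rest can finish in the order task-1, task-5, task-7, task-6. Walking it through:
  pool = (1, 2, 2)
  task-1 needs (0, 2, 0) <= (1, 2, 2) -> finishes; pool += (2, 0, 1) = (3, 2, 3)
  task-5 needs (2, 0, 0) <= (3, 2, 3) -> finishes; pool += (1, 2, 2) = (4, 4, 5)
  task-7 needs (3, 4, 0) <= (4, 4, 5) -> finishes; pool += (3, 0, 0) = (7, 4, 5)
  task-6 needs (1, 2, 3) <= (7, 4, 5) -> finishes; pool += (0, 0, 1) = (7, 4, 6)
The stuck group stays short no matter what:
  task-2 cannot run: need (8, 3, 2) vs free (7, 4, 6) (insufficient r1)
  task-8 cannot run: need (8, 1, 8) vs free (7, 4, 6) (insufficient r1 and r2)


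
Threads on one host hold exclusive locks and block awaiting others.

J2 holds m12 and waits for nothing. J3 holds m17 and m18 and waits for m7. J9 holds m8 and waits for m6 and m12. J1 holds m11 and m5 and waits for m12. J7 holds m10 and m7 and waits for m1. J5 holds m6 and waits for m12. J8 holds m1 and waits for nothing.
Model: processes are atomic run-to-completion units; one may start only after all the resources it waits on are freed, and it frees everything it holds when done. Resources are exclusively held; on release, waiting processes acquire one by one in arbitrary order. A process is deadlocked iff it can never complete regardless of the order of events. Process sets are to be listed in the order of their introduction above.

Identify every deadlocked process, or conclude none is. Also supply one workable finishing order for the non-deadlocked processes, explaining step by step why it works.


Nothing here is deadlocked.
Key observation: all waits point, directly or indirectly, at processes that can finish, so nothing is permanently blocked.
The rest can finish in the order J8, J2, J5, J7, J1, J9, J3.
Check, step by step:
  J8: no waits; runs immediately, freeing m1
  J2: no waits; runs immediately, freeing m12
  run J5 (all its waits — m12 — are resolved); releases m6
  run J7 (all its waits — m1 — are resolved); releases m10 and m7
  run J1 (all its waits — m12 — are resolved); releases m11 and m5
  run J9 (all its waits — m6 and m12 — are resolved); releases m8
  run J3 (all its waits — m7 — are resolved); releases m17 and m18


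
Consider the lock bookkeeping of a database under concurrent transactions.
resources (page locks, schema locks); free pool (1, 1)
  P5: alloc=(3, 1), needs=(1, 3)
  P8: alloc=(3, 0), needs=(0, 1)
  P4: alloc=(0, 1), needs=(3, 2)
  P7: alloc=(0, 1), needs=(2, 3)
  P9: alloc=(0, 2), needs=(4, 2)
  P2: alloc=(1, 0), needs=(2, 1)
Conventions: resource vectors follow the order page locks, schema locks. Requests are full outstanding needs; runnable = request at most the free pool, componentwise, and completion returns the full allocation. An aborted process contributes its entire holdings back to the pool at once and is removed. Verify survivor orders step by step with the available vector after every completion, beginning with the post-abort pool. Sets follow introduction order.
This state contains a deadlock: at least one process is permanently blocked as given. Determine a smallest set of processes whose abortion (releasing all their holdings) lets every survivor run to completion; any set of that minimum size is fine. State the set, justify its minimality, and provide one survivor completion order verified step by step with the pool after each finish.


Minimum abort set: P7.
Key observation: the returned (0, 1) from P7 is what brings P4 — unrunnable before, under any order — into play at step 3.
Minimality: the empty abort set fails — the state is deadlocked as it stands.
Survivors finish in the order: P8, P2, P4, P9, P5. Walking it through (pool after the aborts first):
  pool = (1, 2)
  P8 needs (0, 1) <= (1, 2) -> finishes; pool += (3, 0) = (4, 2)
  P2 needs (2, 1) <= (4, 2) -> finishes; pool += (1, 0) = (5, 2)
  P4 needs (3, 2) <= (5, 2) -> finishes; pool += (0, 1) = (5, 3)
  P9 needs (4, 2) <= (5, 3) -> finishes; pool += (0, 2) = (5, 5)
  P5 needs (1, 3) <= (5, 5) -> finishes; pool += (3, 1) = (8, 6)


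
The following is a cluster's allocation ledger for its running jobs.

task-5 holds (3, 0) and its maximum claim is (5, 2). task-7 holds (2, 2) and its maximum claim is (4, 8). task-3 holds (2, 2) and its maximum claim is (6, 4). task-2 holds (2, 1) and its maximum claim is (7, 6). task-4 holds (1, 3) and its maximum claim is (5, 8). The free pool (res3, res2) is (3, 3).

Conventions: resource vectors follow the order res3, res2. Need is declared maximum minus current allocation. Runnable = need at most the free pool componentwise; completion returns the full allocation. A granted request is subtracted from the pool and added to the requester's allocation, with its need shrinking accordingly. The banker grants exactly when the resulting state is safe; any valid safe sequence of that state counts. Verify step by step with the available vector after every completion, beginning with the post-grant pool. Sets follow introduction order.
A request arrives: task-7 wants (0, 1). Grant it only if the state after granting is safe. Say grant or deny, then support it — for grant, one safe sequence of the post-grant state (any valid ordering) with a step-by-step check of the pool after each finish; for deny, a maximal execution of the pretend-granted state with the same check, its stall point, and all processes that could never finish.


DENY — the pretend-granted state is unsafe.
Key observation: after task-5, task-3 complete, (8, 4) is the best the pool ever gets, yet each leftover process wants more res2.
Pretend the grant happened; the run task-5, task-3 goes as far as possible. Step-by-step check:
  pool = (3, 2)
  task-5: need (2, 2) fits (3, 2); releases (3, 0), pool now (6, 2)
  task-3: need (4, 2) fits (6, 2); releases (2, 2), pool now (8, 4)
  task-7 cannot run: need (2, 5) vs free (8, 4) (insufficient res2)
  task-2 cannot run: need (5, 5) vs free (8, 4) (insufficient res2)
  task-4 cannot run: need (4, 5) vs free (8, 4) (insufficient res2)
Had the request been granted, task-7, task-2 and task-4 could never finish.


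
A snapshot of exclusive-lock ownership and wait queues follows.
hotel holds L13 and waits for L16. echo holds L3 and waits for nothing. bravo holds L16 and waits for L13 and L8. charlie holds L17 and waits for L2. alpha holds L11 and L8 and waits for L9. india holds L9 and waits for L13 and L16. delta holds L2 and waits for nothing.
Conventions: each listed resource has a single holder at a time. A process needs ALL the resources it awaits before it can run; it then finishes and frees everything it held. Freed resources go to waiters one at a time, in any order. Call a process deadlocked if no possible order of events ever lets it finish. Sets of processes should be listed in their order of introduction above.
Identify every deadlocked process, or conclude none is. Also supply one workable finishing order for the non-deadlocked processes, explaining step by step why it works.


Deadlocked set: hotel, bravo, alpha and india.
Key observation: nobody on the ring hotel -> bravo -> hotel can start until another member finishes, which never happens; alpha and india are caught in further circular waits.
A valid finishing order for the others: echo, delta, charlie.
Walking it through:
  echo: no waits; runs immediately, freeing L3
  delta: no waits; runs immediately, freeing L2
  run charlie (all its waits — L2 — are resolved); releases L17


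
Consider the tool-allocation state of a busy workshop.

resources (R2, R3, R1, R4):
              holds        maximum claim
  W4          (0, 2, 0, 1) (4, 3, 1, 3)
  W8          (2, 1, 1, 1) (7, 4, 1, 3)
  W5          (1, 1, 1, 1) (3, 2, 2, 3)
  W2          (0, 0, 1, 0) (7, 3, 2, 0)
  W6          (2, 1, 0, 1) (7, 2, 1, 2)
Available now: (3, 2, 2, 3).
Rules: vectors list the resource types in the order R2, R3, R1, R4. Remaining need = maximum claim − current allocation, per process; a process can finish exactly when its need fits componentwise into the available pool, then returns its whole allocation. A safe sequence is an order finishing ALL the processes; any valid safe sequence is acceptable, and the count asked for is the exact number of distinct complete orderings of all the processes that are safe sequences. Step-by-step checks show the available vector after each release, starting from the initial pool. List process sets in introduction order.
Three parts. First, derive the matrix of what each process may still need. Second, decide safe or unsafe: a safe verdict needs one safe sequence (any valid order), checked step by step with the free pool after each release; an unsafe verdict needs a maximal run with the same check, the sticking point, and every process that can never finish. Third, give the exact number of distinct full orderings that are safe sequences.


(1) Outstanding need per process (order R2, R3, R1, R4):
  W4: (4, 1, 1, 2)
  W8: (5, 3, 0, 2)
  W5: (2, 1, 1, 2)
  W2: (7, 3, 1, 0)
  W6: (5, 1, 1, 1)
(2) The state is UNSAFE.
Key observation: the pool after W5, W4 is (4, 5, 3, 5); every surviving request exceeds it in R2, so progress ends there.
The run W5, W4 cannot be extended any further. Step-by-step check:
  pool = (3, 2, 2, 3)
  run W5 (needs (2, 1, 1, 2), free (3, 2, 2, 3)); after release of (1, 1, 1, 1) the pool is (4, 3, 3, 4)
  run W4 (needs (4, 1, 1, 2), free (4, 3, 3, 4)); after release of (0, 2, 0, 1) the pool is (4, 5, 3, 5)
  W8 cannot run: need (5, 3, 0, 2) vs free (4, 5, 3, 5) (insufficient R2)
  W2 cannot run: need (7, 3, 1, 0) vs free (4, 5, 3, 5) (insufficient R2)
  W6 cannot run: need (5, 1, 1, 1) vs free (4, 5, 3, 5) (insufficient R2)
Permanently blocked: W8, W2 and W6.
(3) Precisely 0 of the possible complete orderings are safe sequences.


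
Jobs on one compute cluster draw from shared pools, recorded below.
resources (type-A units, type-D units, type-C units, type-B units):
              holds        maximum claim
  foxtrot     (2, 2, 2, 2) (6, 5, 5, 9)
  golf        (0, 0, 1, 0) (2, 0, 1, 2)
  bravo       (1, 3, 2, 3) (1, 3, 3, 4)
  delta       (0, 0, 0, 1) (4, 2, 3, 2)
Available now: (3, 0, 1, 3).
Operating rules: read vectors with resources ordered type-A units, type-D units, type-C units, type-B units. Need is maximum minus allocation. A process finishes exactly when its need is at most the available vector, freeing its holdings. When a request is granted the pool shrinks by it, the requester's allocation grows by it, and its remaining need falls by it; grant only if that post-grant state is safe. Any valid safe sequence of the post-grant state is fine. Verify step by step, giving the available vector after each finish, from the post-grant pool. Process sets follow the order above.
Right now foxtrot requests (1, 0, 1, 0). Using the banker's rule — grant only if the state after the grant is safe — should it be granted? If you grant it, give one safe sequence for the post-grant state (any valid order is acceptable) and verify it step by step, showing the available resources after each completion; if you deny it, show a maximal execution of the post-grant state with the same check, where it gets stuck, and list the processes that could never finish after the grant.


DENY — the pretend-granted state is unsafe.
Key observation: after golf, bravo the pool peaks at (3, 3, 3, 6), and each blocked process is short somewhere: foxtrot on type-B units; delta on type-A units.
Pretend the grant happened; the run golf, bravo goes as far as possible. Walking it through:
  pool = (2, 0, 0, 3)
  golf needs (2, 0, 0, 2) <= (2, 0, 0, 3) -> finishes; pool += (0, 0, 1, 0) = (2, 0, 1, 3)
  bravo needs (0, 0, 1, 1) <= (2, 0, 1, 3) -> finishes; pool += (1, 3, 2, 3) = (3, 3, 3, 6)
  foxtrot cannot run: need (3, 3, 2, 7) vs free (3, 3, 3, 6) (insufficient type-B units)
  delta cannot run: need (4, 2, 3, 1) vs free (3, 3, 3, 6) (insufficient type-A units)
Had the request been granted, foxtrot and delta could never finish.


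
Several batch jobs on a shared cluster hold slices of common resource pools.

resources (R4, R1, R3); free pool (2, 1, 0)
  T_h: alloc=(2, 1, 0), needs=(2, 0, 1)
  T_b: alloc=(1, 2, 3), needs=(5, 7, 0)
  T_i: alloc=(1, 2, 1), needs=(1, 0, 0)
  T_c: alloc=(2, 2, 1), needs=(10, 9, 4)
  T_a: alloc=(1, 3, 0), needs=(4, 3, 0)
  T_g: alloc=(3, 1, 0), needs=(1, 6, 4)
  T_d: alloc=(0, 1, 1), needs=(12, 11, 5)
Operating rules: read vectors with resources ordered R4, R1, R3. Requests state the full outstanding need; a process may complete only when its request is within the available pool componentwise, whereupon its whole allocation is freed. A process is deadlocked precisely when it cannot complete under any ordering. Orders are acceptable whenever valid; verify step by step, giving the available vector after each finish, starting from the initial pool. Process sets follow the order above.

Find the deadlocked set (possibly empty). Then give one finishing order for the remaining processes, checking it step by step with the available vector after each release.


No process is deadlocked.
Key observation: there is always a runnable process — T_i first — so the state unwinds completely.
A valid finishing order for the others: T_i, T_h, T_a, T_b, T_g, T_c, T_d. Verifying each step:
  pool = (2, 1, 0)
  run T_i (needs (1, 0, 0), free (2, 1, 0)); after release of (1, 2, 1) the pool is (3, 3, 1)
  run T_h (needs (2, 0, 1), free (3, 3, 1)); after release of (2, 1, 0) the pool is (5, 4, 1)
  run T_a (needs (4, 3, 0), free (5, 4, 1)); after release of (1, 3, 0) the pool is (6, 7, 1)
  run T_b (needs (5, 7, 0), free (6, 7, 1)); after release of (1, 2, 3) the pool is (7, 9, 4)
  run T_g (needs (1, 6, 4), free (7, 9, 4)); after release of (3, 1, 0) the pool is (10, 10, 4)
  run T_c (needs (10, 9, 4), free (10, 10, 4)); after release of (2, 2, 1) the pool is (12, 12, 5)
  run T_d (needs (12, 11, 5), free (12, 12, 5)); after release of (0, 1, 1) the pool is (12, 13, 6)


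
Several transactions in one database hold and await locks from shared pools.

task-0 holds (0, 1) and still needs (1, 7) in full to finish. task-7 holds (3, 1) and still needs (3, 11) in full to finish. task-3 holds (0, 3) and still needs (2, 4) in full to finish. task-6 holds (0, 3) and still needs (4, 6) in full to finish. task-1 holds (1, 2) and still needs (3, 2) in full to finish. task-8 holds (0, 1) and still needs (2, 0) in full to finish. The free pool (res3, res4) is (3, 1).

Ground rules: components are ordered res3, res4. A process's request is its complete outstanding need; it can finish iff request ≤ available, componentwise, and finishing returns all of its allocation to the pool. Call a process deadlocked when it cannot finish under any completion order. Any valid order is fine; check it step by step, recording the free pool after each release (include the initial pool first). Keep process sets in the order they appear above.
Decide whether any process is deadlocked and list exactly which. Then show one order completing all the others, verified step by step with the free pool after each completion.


Nothing here is deadlocked.
Key observation: beginning at task-8, releases accumulate fast enough that every process eventually fits.
One completion order for the rest: task-8, task-1, task-3, task-6, task-0, task-7. Step-by-step check:
  pool = (3, 1)
  run task-8 (needs (2, 0), free (3, 1)); after release of (0, 1) the pool is (3, 2)
  run task-1 (needs (3, 2), free (3, 2)); after release of (1, 2) the pool is (4, 4)
  run task-3 (needs (2, 4), free (4, 4)); after release of (0, 3) the pool is (4, 7)
  run task-6 (needs (4, 6), free (4, 7)); after release of (0, 3) the pool is (4, 10)
  run task-0 (needs (1, 7), free (4, 10)); after release of (0, 1) the pool is (4, 11)
  run task-7 (needs (3, 11), free (4, 11)); after release of (3, 1) the pool is (7, 12)


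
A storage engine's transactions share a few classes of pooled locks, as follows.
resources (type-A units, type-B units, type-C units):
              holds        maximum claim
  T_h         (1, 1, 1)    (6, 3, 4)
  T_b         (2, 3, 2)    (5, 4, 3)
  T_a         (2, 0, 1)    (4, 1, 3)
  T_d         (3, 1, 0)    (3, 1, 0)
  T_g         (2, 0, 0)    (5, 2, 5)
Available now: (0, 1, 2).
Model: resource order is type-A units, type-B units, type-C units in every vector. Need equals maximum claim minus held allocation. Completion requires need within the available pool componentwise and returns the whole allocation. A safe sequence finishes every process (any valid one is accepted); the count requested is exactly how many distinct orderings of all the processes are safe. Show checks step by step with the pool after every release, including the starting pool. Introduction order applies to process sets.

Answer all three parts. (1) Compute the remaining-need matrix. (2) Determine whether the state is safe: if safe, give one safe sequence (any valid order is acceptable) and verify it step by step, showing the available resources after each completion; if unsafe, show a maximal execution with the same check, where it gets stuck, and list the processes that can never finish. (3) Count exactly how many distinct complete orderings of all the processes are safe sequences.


(1) Remaining need (order type-A units, type-B units, type-C units):
  T_h: (5, 2, 3)
  T_b: (3, 1, 1)
  T_a: (2, 1, 2)
  T_d: (0, 0, 0)
  T_g: (3, 2, 5)
(2) SAFE, for example via the order T_d, T_a, T_h, T_b, T_g.
Key observation: the order's first zero-slack moment is T_a ((2, 1, 2) needed, (3, 2, 2) free — a requested resource with nothing to spare).
Check, step by step:
  pool = (0, 1, 2)
  T_d: need (0, 0, 0) fits (0, 1, 2); releases (3, 1, 0), pool now (3, 2, 2)
  T_a: need (2, 1, 2) fits (3, 2, 2); releases (2, 0, 1), pool now (5, 2, 3)
  T_h: need (5, 2, 3) fits (5, 2, 3); releases (1, 1, 1), pool now (6, 3, 4)
  T_b: need (3, 1, 1) fits (6, 3, 4); releases (2, 3, 2), pool now (8, 6, 6)
  T_g: need (3, 2, 5) fits (8, 6, 6); releases (2, 0, 0), pool now (10, 6, 6)
(3) Exactly 7 of the possible complete orderings are safe sequences.


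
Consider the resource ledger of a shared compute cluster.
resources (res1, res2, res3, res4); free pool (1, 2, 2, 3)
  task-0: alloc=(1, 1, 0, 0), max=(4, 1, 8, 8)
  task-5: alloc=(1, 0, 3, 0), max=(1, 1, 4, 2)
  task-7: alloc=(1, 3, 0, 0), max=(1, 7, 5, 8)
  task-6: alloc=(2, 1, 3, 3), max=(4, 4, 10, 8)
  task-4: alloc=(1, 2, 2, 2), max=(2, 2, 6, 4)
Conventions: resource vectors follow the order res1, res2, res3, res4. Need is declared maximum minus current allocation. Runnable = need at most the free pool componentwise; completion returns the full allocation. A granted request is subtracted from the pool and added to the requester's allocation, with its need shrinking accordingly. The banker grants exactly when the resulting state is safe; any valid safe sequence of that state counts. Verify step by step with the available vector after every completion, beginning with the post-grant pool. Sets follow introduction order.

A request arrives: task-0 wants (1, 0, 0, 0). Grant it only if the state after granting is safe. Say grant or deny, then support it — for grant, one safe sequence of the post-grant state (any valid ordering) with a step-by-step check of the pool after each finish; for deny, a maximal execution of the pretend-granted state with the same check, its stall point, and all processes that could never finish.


GRANT — the state after the grant stays safe, e.g. via task-5, task-4, task-6, task-7, task-0.
Key observation: post-grant, (0, 2, 2, 3) remains, and an order beginning with task-5 completes everyone.
Step-by-step check of the post-grant state:
  pool = (0, 2, 2, 3)
  task-5: need (0, 1, 1, 2) fits (0, 2, 2, 3); releases (1, 0, 3, 0), pool now (1, 2, 5, 3)
  task-4: need (1, 0, 4, 2) fits (1, 2, 5, 3); releases (1, 2, 2, 2), pool now (2, 4, 7, 5)
  task-6: need (2, 3, 7, 5) fits (2, 4, 7, 5); releases (2, 1, 3, 3), pool now (4, 5, 10, 8)
  task-7: need (0, 4, 5, 8) fits (4, 5, 10, 8); releases (1, 3, 0, 0), pool now (5, 8, 10, 8)
  task-0: need (2, 0, 8, 8) fits (5, 8, 10, 8); releases (2, 1, 0, 0), pool now (7, 9, 10, 8)


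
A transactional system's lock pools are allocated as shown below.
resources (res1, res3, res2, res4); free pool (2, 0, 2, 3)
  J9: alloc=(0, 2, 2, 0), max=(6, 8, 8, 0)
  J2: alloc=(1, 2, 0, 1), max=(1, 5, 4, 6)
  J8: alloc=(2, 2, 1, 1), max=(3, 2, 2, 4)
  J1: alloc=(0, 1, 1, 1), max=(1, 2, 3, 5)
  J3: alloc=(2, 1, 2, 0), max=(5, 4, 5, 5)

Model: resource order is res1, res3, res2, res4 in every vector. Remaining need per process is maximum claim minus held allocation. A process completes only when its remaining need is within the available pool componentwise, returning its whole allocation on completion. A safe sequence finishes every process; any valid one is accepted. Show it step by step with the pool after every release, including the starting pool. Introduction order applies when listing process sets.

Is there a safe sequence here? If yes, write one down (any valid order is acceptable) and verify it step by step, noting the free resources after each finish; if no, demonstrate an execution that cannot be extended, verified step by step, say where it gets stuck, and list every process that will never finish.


SAFE — a valid safe sequence is J8, J1, J3, J2, J9.
Key observation: the first exact fit in this order is J8 — it needs (1, 0, 1, 3) with (2, 0, 2, 3) free, meeting a requested resource to the last unit.
Check, step by step:
  pool = (2, 0, 2, 3)
  J8 needs (1, 0, 1, 3) <= (2, 0, 2, 3) -> finishes; pool += (2, 2, 1, 1) = (4, 2, 3, 4)
  J1 needs (1, 1, 2, 4) <= (4, 2, 3, 4) -> finishes; pool += (0, 1, 1, 1) = (4, 3, 4, 5)
  J3 needs (3, 3, 3, 5) <= (4, 3, 4, 5) -> finishes; pool += (2, 1, 2, 0) = (6, 4, 6, 5)
  J2 needs (0, 3, 4, 5) <= (6, 4, 6, 5) -> finishes; pool += (1, 2, 0, 1) = (7, 6, 6, 6)
  J9 needs (6, 6, 6, 0) <= (7, 6, 6, 6) -> finishes; pool += (0, 2, 2, 0) = (7, 8, 8, 6)


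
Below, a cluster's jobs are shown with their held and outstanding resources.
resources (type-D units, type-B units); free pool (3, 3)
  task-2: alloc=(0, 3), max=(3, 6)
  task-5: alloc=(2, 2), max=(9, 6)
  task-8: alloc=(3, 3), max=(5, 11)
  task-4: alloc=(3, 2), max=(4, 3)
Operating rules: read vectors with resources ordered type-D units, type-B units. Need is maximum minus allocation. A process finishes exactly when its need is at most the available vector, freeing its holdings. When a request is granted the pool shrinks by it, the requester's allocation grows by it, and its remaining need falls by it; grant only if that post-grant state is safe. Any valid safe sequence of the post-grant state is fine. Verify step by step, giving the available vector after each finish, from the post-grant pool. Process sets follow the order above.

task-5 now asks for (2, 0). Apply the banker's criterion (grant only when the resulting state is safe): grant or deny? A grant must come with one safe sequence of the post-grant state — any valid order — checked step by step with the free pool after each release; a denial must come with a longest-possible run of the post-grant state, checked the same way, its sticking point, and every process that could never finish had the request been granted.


GRANT: granting preserves safety; a valid post-grant sequence is task-4, task-2, task-8, task-5.
Key observation: with (1, 3) left after the transfer, task-4 can run at once — the state stays safe.
Verifying the post-grant state step by step:
  pool = (1, 3)
  task-4 needs (1, 1) <= (1, 3) -> finishes; pool += (3, 2) = (4, 5)
  task-2 needs (3, 3) <= (4, 5) -> finishes; pool += (0, 3) = (4, 8)
  task-8 needs (2, 8) <= (4, 8) -> finishes; pool += (3, 3) = (7, 11)
  task-5 needs (5, 4) <= (7, 11) -> finishes; pool += (4, 2) = (11, 13)


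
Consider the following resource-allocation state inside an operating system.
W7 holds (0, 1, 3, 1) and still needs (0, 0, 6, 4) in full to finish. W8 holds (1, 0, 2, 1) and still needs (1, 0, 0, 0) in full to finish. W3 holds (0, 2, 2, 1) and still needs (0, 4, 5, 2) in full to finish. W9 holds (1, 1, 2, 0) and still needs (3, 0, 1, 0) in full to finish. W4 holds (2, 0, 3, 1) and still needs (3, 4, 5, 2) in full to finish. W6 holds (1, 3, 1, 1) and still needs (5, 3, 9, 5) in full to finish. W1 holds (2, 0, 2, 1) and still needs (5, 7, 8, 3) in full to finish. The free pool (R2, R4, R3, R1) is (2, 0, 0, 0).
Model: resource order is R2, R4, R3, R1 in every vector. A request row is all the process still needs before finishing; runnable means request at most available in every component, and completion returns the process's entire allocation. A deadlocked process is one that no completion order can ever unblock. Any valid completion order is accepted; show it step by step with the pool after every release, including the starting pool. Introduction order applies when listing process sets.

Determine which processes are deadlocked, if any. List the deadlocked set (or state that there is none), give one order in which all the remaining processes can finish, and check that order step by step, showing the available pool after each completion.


The deadlocked set is W7, W3, W4, W6 and W1.
Key observation: once W8, W9 finish, the pool peaks at (4, 1, 4, 1) — and every remaining process still needs more R3 than that.
A valid finishing order for the others: W8, W9. Walking it through:
  pool = (2, 0, 0, 0)
  W8 needs (1, 0, 0, 0) <= (2, 0, 0, 0) -> finishes; pool += (1, 0, 2, 1) = (3, 0, 2, 1)
  W9 needs (3, 0, 1, 0) <= (3, 0, 2, 1) -> finishes; pool += (1, 1, 2, 0) = (4, 1, 4, 1)
The blocked processes can never fit:
  blocked: W7 wants (0, 0, 6, 4), pool (4, 1, 4, 1) — not enough R3 and R1
  blocked: W3 wants (0, 4, 5, 2), pool (4, 1, 4, 1) — not enough R4, R3 and R1
  blocked: W4 wants (3, 4, 5, 2), pool (4, 1, 4, 1) — not enough R4, R3 and R1
  blocked: W6 wants (5, 3, 9, 5), pool (4, 1, 4, 1) — not enough R2, R4, R3 and R1
  blocked: W1 wants (5, 7, 8, 3), pool (4, 1, 4, 1) — not enough R2, R4, R3 and R1


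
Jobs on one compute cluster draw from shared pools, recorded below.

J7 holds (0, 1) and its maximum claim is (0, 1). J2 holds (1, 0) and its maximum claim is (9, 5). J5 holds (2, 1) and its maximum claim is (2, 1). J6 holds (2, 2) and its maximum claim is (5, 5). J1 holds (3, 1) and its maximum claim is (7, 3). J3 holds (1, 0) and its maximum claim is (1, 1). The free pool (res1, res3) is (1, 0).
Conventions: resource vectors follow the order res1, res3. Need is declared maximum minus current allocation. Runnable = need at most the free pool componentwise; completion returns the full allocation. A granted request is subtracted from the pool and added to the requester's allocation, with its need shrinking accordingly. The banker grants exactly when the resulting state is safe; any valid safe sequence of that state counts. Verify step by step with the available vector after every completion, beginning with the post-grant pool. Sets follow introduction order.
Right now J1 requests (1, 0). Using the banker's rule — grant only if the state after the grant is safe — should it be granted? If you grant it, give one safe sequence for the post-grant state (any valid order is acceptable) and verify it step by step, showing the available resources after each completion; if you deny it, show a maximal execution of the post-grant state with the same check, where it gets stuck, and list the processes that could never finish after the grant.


GRANT. The post-grant state is safe; one safe sequence: J5, J7, J3, J1, J6, J2.
Key observation: after the grant the pool drops to (0, 0), which still lets J5 finish first and unwind the rest.
Check on the post-grant state, step by step:
  pool = (0, 0)
  run J5 (needs (0, 0), free (0, 0)); after release of (2, 1) the pool is (2, 1)
  run J7 (needs (0, 0), free (2, 1)); after release of (0, 1) the pool is (2, 2)
  run J3 (needs (0, 1), free (2, 2)); after release of (1, 0) the pool is (3, 2)
  run J1 (needs (3, 2), free (3, 2)); after release of (4, 1) the pool is (7, 3)
  run J6 (needs (3, 3), free (7, 3)); after release of (2, 2) the pool is (9, 5)
  run J2 (needs (8, 5), free (9, 5)); after release of (1, 0) the pool is (10, 5)


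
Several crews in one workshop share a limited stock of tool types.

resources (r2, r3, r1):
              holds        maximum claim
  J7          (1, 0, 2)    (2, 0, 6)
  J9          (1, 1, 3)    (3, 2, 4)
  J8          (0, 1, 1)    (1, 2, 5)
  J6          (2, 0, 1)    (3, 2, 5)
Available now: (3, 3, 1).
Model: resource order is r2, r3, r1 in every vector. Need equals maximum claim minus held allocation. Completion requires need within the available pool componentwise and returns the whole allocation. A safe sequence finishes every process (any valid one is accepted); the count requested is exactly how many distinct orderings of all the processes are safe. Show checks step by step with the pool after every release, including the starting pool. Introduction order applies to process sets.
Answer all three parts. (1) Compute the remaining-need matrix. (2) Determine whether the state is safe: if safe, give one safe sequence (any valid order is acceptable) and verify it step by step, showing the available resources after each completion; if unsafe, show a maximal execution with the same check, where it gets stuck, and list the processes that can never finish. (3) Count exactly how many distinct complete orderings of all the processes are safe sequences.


(1) Outstanding need per process (order r2, r3, r1):
  J7: (1, 0, 4)
  J9: (2, 1, 1)
  J8: (1, 1, 4)
  J6: (1, 2, 4)
(2) The state is SAFE; one workable sequence: J9, J6, J7, J8.
Key observation: J9 marks the first exact bind of the order: its need (2, 1, 1) fits the free (3, 3, 1) with zero slack on a requested resource.
Verifying each step:
  pool = (3, 3, 1)
  J9: need (2, 1, 1) fits (3, 3, 1); releases (1, 1, 3), pool now (4, 4, 4)
  J6: need (1, 2, 4) fits (4, 4, 4); releases (2, 0, 1), pool now (6, 4, 5)
  J7: need (1, 0, 4) fits (6, 4, 5); releases (1, 0, 2), pool now (7, 4, 7)
  J8: need (1, 1, 4) fits (7, 4, 7); releases (0, 1, 1), pool now (7, 5, 8)
(3) The exact count: 6 of the possible complete orderings are safe sequences.


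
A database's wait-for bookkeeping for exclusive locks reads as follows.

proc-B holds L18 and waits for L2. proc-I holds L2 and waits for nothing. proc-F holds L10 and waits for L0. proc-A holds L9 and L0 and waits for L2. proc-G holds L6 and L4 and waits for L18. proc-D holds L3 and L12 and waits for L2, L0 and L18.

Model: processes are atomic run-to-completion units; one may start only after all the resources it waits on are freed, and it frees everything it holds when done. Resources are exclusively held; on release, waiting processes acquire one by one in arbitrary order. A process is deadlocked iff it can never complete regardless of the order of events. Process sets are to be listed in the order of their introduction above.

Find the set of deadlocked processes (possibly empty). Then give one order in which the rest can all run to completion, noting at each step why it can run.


No process is deadlocked.
Key observation: although several processes wait, no cycle exists — each chain bottoms out at a free runner.
The rest can finish in the order proc-I, proc-B, proc-G, proc-A, proc-F, proc-D.
Walking it through:
  run proc-I (it waits on nothing); releases L2
  proc-B waits on L2 — all released -> runs and releases L18
  proc-G waits on L18 — all released -> runs and releases L6 and L4
  proc-A waits on L2 — all released -> runs and releases L9 and L0
  proc-F waits on L0 — all released -> runs and releases L10
  proc-D waits on L2, L0 and L18 — all released -> runs and releases L3 and L12


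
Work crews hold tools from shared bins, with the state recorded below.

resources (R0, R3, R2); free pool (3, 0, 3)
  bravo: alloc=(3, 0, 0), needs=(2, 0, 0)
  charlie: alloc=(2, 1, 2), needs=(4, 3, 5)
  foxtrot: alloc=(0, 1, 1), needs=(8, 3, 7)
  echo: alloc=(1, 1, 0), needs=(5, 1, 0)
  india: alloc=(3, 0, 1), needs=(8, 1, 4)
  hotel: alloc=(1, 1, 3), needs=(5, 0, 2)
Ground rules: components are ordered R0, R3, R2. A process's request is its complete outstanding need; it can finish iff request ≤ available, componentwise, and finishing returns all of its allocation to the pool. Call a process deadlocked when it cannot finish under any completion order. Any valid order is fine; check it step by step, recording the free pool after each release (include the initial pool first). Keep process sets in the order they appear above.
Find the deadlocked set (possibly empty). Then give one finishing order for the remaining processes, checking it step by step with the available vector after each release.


The deadlocked set is charlie and foxtrot.
Key observation: the pool after bravo, hotel, echo, india is (11, 2, 7); every surviving request exceeds it in R3, so progress ends there.
The rest can finish in the order bravo, hotel, echo, india. Verifying each step:
  pool = (3, 0, 3)
  bravo: need (2, 0, 0) fits (3, 0, 3); releases (3, 0, 0), pool now (6, 0, 3)
  hotel: need (5, 0, 2) fits (6, 0, 3); releases (1, 1, 3), pool now (7, 1, 6)
  echo: need (5, 1, 0) fits (7, 1, 6); releases (1, 1, 0), pool now (8, 2, 6)
  india: need (8, 1, 4) fits (8, 2, 6); releases (3, 0, 1), pool now (11, 2, 7)
The blocked processes can never fit:
  charlie cannot run: need (4, 3, 5) vs free (11, 2, 7) (insufficient R3)
  foxtrot cannot run: need (8, 3, 7) vs free (11, 2, 7) (insufficient R3)


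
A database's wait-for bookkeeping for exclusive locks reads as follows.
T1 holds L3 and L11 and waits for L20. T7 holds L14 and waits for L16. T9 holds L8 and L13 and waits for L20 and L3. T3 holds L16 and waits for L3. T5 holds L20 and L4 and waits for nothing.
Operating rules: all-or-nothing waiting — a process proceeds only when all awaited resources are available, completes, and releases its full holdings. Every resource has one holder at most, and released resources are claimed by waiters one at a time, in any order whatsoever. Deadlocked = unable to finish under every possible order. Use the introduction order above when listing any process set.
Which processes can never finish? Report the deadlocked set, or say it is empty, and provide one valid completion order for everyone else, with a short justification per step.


No process is deadlocked.
Key observation: the wait relation is loop-free; peeling off processes with no waits unwinds the whole state.
One completion order for the rest: T5, T1, T3, T7, T9.
Check, step by step:
  T5 waits on nothing -> runs at once and releases L20 and L4
  run T1 (all its waits — L20 — are resolved); releases L3 and L11
  run T3 (all its waits — L3 — are resolved); releases L16
  run T7 (all its waits — L16 — are resolved); releases L14
  run T9 (all its waits — L20 and L3 — are resolved); releases L8 and L13


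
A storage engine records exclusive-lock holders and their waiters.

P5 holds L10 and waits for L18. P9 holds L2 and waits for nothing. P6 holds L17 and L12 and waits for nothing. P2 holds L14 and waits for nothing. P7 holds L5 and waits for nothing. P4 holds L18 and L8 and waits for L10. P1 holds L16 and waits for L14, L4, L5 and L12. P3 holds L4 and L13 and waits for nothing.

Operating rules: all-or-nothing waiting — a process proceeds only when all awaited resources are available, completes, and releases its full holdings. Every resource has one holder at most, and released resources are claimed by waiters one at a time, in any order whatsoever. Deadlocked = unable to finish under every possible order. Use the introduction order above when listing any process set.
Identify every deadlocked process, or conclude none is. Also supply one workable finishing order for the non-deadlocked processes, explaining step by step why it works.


Deadlocked: P5 and P4.
Key observation: the cycle P5 -> P4 -> P5 can never break — each member waits on the next; no other process is dragged down with it.
The rest can finish in the order P7, P2, P9, P3, P6, P1.
Check, step by step:
  P7 waits on nothing -> runs at once and releases L5
  P2 waits on nothing -> runs at once and releases L14
  P9 waits on nothing -> runs at once and releases L2
  P3 waits on nothing -> runs at once and releases L4 and L13
  P6 waits on nothing -> runs at once and releases L17 and L12
  run P1 (all its waits — L14, L4, L5 and L12 — are resolved); releases L16
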